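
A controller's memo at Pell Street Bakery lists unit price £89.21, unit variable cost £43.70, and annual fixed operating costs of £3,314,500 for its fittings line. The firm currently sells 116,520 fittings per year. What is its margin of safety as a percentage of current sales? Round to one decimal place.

37.5%

Unit CM = price − variable cost = £89.21 − £43.70 = £45.51. Break-even units = £3,314,500 ÷ £45.51 = 72,830.15; break-even revenue = 72,830.15 × £89.21 = £6,497,177.43.
Current sales = 116,520 × £89.21 = £10,394,749.20.
Margin of safety = (£10,394,749.20 − £6,497,177.43) ÷ £10,394,749.20 = 37.5%.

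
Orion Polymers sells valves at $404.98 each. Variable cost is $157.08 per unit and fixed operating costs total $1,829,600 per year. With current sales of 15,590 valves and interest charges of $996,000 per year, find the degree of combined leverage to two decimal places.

Total contribution margin = 15,590 × $247.90 = $3,864,761.00.
Subtracting fixed costs: EBIT = $3,864,761.00 − $1,829,600 = $2,035,161.00. Interest = $996,000.00, so EBIT − I = $1,039,161.00.
DCL = contribution ÷ (EBIT − I) = $3,864,761.00 ÷ $1,039,161.00 = 3.7191.

3.72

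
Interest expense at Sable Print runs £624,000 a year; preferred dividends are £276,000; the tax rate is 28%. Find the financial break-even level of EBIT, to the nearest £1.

£1,007,333

Preferred dividends are paid after tax, so their pre-tax equivalent is £276,000 ÷ (1 − 0.28) = £383,333.33.
EPS = 0 when EBIT covers interest plus the pre-tax preferred burden: £624,000 + £383,333.33 = £1,007,333.33.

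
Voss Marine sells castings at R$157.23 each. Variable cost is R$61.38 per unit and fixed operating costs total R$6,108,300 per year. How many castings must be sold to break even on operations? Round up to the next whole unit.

63,728 castings

Each unit contributes R$157.23 − R$61.38 = R$95.85.
Break-even volume = fixed costs ÷ CM per unit = R$6,108,300 ÷ R$95.85 = 63,727.70, so 63,728 castings.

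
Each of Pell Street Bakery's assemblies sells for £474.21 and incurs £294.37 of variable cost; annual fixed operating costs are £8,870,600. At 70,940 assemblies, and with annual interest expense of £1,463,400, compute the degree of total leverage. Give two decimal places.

5.26

At 70,940 units, contribution = 70,940 × £179.84 = £12,757,849.60.
Subtracting fixed costs: EBIT = £12,757,849.60 − £8,870,600 = £3,887,249.60. Interest = £1,463,400.00, so EBIT − I = £2,423,849.60.
Degree of total leverage = total CM / (EBIT − interest) = £12,757,849.60 / £2,423,849.60 = 5.2635.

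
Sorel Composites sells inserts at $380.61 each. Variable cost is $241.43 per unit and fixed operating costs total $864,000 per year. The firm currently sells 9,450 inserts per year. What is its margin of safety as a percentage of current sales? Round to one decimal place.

34.3%

Unit CM = price − variable cost = $380.61 − $241.43 = $139.18. Break-even units = $864,000 ÷ $139.18 = 6,207.79; break-even revenue = 6,207.79 × $380.61 = $2,362,746.37.
Current sales = 9,450 × $380.61 = $3,596,764.50.
Margin of safety = ($3,596,764.50 − $2,362,746.37) ÷ $3,596,764.50 = 34.3%.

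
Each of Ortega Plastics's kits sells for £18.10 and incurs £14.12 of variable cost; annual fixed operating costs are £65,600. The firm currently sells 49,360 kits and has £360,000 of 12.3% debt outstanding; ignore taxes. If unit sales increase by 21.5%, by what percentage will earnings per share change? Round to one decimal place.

+48.8%

Total contribution margin = 49,360 × £3.98 = £196,452.80.
EBIT = £196,452.80 − £65,600 = £130,852.80.
After interest of £44,280.00, pre-tax earnings = £86,572.80.
DCL = total CM / (EBIT − I) = £196,452.80 / £86,572.80 = 2.2692.
EPS therefore changes by 2.2692 × (+21.5%) = +48.8%.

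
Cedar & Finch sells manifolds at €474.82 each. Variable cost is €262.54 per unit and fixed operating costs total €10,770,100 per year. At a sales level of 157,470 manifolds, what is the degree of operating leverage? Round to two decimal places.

1.48

At 157,470 units, contribution = 157,470 × €212.28 = €33,427,731.60.
Operating income = contribution − fixed costs = €33,427,731.60 − €10,770,100 = €22,657,631.60.
DOL = contribution ÷ EBIT = €33,427,731.60 ÷ €22,657,631.60 = 1.4753.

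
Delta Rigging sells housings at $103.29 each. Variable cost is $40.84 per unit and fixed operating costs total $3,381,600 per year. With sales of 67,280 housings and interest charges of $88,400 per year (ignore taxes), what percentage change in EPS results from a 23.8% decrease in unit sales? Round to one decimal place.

Contribution at this volume is 67,280 × $62.45 = $4,201,636.00.
Subtracting fixed costs: EBIT = $4,201,636.00 − $3,381,600 = $820,036.00.
Interest = $88,400.00, so EBIT − I = $731,636.00.
Degree of combined leverage = contribution ÷ (EBIT − I) = $4,201,636.00 ÷ $731,636.00 = 5.7428.
EPS therefore changes by 5.7428 × (-23.8%) = -136.7%.

-136.7%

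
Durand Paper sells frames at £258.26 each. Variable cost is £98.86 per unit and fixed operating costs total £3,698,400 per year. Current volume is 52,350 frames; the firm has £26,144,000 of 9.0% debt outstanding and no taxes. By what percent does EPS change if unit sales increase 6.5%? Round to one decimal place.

Contribution at this volume is 52,350 × £159.40 = £8,344,590.00.
Subtracting fixed costs: EBIT = £8,344,590.00 − £3,698,400 = £4,646,190.00.
Interest = £2,352,960.00, so EBIT − I = £2,293,230.00.
Degree of combined leverage = contribution ÷ (EBIT − I) = £8,344,590.00 ÷ £2,293,230.00 = 3.6388.
EPS therefore changes by 3.6388 × (+6.5%) = +23.7%.

+23.7%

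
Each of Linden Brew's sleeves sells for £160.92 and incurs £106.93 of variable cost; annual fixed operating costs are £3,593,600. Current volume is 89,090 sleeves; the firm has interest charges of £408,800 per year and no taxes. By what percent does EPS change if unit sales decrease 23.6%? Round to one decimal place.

-140.6%

Contribution at this volume is 89,090 × £53.99 = £4,809,969.10.
EBIT = £4,809,969.10 − £3,593,600 = £1,216,369.10.
After interest of £408,800.00, pre-tax earnings = £807,569.10.
DCL = total CM / (EBIT − I) = £4,809,969.10 / £807,569.10 = 5.9561.
EPS therefore changes by 5.9561 × (-23.6%) = -140.6%.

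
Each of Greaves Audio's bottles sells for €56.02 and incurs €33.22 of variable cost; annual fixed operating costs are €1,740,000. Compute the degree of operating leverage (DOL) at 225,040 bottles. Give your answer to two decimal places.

Contribution at this volume is 225,040 × €22.80 = €5,130,912.00.
Operating income = contribution − fixed costs = €5,130,912.00 − €1,740,000 = €3,390,912.00.
So DOL = total CM / EBIT = €5,130,912.00 / €3,390,912.00 = 1.5131.

1.51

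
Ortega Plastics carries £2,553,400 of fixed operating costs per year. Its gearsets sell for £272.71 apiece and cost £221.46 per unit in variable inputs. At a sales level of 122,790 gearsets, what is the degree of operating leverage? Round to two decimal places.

1.68

At 122,790 units, contribution = 122,790 × £51.25 = £6,292,987.50.
EBIT = £6,292,987.50 − £2,553,400 = £3,739,587.50.
Degree of operating leverage = £6,292,987.50 / £3,739,587.50 = 1.6828.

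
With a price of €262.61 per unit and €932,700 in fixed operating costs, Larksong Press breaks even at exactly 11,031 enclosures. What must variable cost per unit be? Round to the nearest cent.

Contribution per unit must be FC / Q = €932,700 / 11,031 = €84.5526.
Variable cost per unit = €262.61 − €84.5526 = €178.06.

€178.06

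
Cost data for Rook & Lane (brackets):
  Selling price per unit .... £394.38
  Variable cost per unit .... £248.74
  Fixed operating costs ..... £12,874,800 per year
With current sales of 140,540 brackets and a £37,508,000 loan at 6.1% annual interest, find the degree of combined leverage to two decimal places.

3.86

At 140,540 units, contribution = 140,540 × £145.64 = £20,468,245.60.
EBIT = £20,468,245.60 − £12,874,800 = £7,593,445.60. Interest = £2,287,988.00, so EBIT − I = £5,305,457.60.
Degree of total leverage = total CM / (EBIT − interest) = £20,468,245.60 / £5,305,457.60 = 3.8580.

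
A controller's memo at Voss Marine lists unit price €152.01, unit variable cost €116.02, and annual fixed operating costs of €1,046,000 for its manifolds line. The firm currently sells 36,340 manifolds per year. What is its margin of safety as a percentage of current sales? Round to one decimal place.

Each unit contributes €152.01 − €116.02 = €35.99. Break-even units = €1,046,000 ÷ €35.99 = 29,063.63; break-even revenue = 29,063.63 × €152.01 = €4,417,962.21.
Current sales = 36,340 × €152.01 = €5,524,043.40.
Margin of safety = (€5,524,043.40 − €4,417,962.21) ÷ €5,524,043.40 = 20.0%.

20.0%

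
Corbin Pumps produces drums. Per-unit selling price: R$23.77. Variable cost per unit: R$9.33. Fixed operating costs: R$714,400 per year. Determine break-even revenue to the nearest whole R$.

CM per unit = R$23.77 − R$9.33 = R$14.44; CM ratio = R$14.44 / R$23.77 = 0.6075.
Break-even revenue = fixed costs × price ÷ CM = R$714,400 × R$23.77 ÷ R$14.44 = R$1,175,989.

R$1,175,989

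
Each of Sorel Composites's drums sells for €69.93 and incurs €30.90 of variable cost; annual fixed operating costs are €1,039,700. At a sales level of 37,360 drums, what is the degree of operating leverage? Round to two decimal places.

At 37,360 units, contribution = 37,360 × €39.03 = €1,458,160.80.
Subtracting fixed costs: EBIT = €1,458,160.80 − €1,039,700 = €418,460.80.
DOL = contribution ÷ EBIT = €1,458,160.80 ÷ €418,460.80 = 3.4846.

3.48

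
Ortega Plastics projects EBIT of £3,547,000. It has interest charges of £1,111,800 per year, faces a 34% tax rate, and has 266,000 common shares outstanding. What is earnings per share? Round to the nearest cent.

Pre-tax income = £3,547,000 − £1,111,800.00 = £2,435,200.00.
After tax at 34%: net income = £2,435,200.00 × 0.66 = £1,607,232.00.
EPS = £1,607,232.00 ÷ 266,000 = £6.04.

£6.04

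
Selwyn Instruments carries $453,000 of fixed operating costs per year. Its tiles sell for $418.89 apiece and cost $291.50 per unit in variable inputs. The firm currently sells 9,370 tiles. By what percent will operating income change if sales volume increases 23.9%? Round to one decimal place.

Total contribution margin = 9,370 × $127.39 = $1,193,644.30.
EBIT = $1,193,644.30 − $453,000 = $740,644.30.
DOL = contribution ÷ EBIT = $1,193,644.30 ÷ $740,644.30 = 1.6116.
Operating income changes by 1.6116 × +23.9% = +38.5%.

+38.5%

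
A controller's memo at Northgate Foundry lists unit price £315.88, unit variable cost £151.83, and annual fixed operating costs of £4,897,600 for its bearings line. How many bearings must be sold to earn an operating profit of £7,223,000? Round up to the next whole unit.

Unit CM = price − variable cost = £315.88 − £151.83 = £164.05.
Required volume = (fixed costs + target profit) ÷ CM = (£4,897,600 + £7,223,000) ÷ £164.05 = 73,883.57, so 73,884 bearings.

73,884 bearings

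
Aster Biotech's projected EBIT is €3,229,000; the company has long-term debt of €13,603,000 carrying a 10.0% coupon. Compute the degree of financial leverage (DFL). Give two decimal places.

1.73

Annual interest charges come to €1,360,300.00.
Degree of financial leverage = EBIT / (EBIT − interest) = €3,229,000 / €1,868,700.00 = 1.7279.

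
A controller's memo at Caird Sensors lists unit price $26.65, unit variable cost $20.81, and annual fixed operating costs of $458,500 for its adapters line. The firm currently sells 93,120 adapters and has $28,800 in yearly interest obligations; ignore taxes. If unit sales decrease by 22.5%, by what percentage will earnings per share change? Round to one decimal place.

At 93,120 units, contribution = 93,120 × $5.84 = $543,820.80.
EBIT = $543,820.80 − $458,500 = $85,320.80.
After interest of $28,800.00, pre-tax earnings = $56,520.80.
DCL = total CM / (EBIT − I) = $543,820.80 / $56,520.80 = 9.6216.
EPS therefore changes by 9.6216 × (-22.5%) = -216.5%.

-216.5%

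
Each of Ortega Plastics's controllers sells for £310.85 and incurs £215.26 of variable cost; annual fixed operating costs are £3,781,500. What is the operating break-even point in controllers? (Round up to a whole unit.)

39,560 controllers

Each unit contributes £310.85 − £215.26 = £95.59.
Break-even volume = fixed costs ÷ CM per unit = £3,781,500 ÷ £95.59 = 39,559.58, so 39,560 controllers.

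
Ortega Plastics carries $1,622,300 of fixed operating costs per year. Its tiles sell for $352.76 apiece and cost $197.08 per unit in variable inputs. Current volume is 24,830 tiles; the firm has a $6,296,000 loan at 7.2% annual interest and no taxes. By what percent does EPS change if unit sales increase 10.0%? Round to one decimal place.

Contribution at this volume is 24,830 × $155.68 = $3,865,534.40.
Subtracting fixed costs: EBIT = $3,865,534.40 − $1,622,300 = $2,243,234.40.
After interest of $453,312.00, pre-tax earnings = $1,789,922.40.
Degree of combined leverage = contribution ÷ (EBIT − I) = $3,865,534.40 ÷ $1,789,922.40 = 2.1596.
%ΔEPS = DCL × %ΔSales = 2.1596 × +10.0% = +21.6%.

+21.6%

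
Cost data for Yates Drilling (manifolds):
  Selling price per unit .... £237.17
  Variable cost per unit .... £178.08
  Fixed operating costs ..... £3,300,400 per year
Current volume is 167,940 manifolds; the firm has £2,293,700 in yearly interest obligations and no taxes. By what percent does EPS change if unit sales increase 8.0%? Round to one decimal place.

Total contribution margin = 167,940 × £59.09 = £9,923,574.60.
Subtracting fixed costs: EBIT = £9,923,574.60 − £3,300,400 = £6,623,174.60.
After interest of £2,293,700.00, pre-tax earnings = £4,329,474.60.
Degree of combined leverage = contribution ÷ (EBIT − I) = £9,923,574.60 ÷ £4,329,474.60 = 2.2921.
%ΔEPS = DCL × %ΔSales = 2.2921 × +8.0% = +18.3%.

+18.3%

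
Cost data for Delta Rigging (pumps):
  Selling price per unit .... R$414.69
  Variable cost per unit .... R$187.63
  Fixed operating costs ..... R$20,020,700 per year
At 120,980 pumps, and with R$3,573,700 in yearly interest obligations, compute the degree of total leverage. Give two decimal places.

At 120,980 units, contribution = 120,980 × R$227.06 = R$27,469,718.80.
Subtracting fixed costs: EBIT = R$27,469,718.80 − R$20,020,700 = R$7,449,018.80. Interest = R$3,573,700.00, so EBIT − I = R$3,875,318.80.
DCL = contribution ÷ (EBIT − I) = R$27,469,718.80 ÷ R$3,875,318.80 = 7.0884.

7.09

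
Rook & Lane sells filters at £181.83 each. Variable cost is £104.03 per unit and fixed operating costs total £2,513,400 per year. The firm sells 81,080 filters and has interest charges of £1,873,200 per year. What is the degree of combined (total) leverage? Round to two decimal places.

At 81,080 units, contribution = 81,080 × £77.80 = £6,308,024.00.
Subtracting fixed costs: EBIT = £6,308,024.00 − £2,513,400 = £3,794,624.00. Interest = £1,873,200.00.
DOL = £6,308,024.00 ÷ £3,794,624.00 = 1.6624; DFL = £3,794,624.00 ÷ £1,921,424.00 = 1.9749.
Combined leverage = 1.6624 × 1.9749 = 3.2831.

3.28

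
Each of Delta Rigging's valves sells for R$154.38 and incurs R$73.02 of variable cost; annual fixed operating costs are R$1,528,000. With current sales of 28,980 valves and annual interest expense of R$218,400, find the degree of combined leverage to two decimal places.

At 28,980 units, contribution = 28,980 × R$81.36 = R$2,357,812.80.
EBIT = R$2,357,812.80 − R$1,528,000 = R$829,812.80. Interest = R$218,400.00.
DOL = R$2,357,812.80 ÷ R$829,812.80 = 2.8414; DFL = R$829,812.80 ÷ R$611,412.80 = 1.3572.
Combined leverage = 2.8414 × 1.3572 = 3.8563.

3.86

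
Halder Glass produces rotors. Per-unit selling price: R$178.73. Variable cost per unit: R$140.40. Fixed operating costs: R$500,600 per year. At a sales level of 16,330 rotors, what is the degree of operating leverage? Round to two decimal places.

4.99

Contribution at this volume is 16,330 × R$38.33 = R$625,928.90.
Operating income = contribution − fixed costs = R$625,928.90 − R$500,600 = R$125,328.90.
DOL = contribution ÷ EBIT = R$625,928.90 ÷ R$125,328.90 = 4.9943.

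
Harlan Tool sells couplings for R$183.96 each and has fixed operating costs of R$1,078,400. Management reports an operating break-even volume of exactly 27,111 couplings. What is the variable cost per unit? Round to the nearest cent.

R$144.18

Contribution per unit must be FC / Q = R$1,078,400 / 27,111 = R$39.7772.
Variable cost per unit = R$183.96 − R$39.7772 = R$144.18.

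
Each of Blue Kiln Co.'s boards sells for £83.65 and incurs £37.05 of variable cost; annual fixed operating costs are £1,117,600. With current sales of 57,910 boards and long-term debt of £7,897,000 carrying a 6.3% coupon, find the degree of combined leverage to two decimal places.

Total contribution margin = 57,910 × £46.60 = £2,698,606.00.
Subtracting fixed costs: EBIT = £2,698,606.00 − £1,117,600 = £1,581,006.00. Interest = £497,511.00.
DOL = £2,698,606.00 ÷ £1,581,006.00 = 1.7069; DFL = £1,581,006.00 ÷ £1,083,495.00 = 1.4592.
Combined leverage = 1.7069 × 1.4592 = 2.4907.

2.49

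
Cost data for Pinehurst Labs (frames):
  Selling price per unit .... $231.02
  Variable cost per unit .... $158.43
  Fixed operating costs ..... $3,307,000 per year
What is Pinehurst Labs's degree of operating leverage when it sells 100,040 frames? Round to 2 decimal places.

Contribution at this volume is 100,040 × $72.59 = $7,261,903.60.
EBIT = $7,261,903.60 − $3,307,000 = $3,954,903.60.
DOL = contribution ÷ EBIT = $7,261,903.60 ÷ $3,954,903.60 = 1.8362.

1.84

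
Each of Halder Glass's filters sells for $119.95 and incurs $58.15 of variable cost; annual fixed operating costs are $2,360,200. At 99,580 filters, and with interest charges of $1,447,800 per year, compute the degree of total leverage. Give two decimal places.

2.62

At 99,580 units, contribution = 99,580 × $61.80 = $6,154,044.00.
Operating income = contribution − fixed costs = $6,154,044.00 − $2,360,200 = $3,793,844.00. Interest = $1,447,800.00.
DOL = $6,154,044.00 ÷ $3,793,844.00 = 1.6221; DFL = $3,793,844.00 ÷ $2,346,044.00 = 1.6171.
Combined leverage = 1.6221 × 1.6171 = 2.6231.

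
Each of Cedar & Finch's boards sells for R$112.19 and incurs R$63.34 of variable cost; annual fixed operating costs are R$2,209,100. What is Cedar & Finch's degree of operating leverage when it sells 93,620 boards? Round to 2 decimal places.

Contribution at this volume is 93,620 × R$48.85 = R$4,573,337.00.
Subtracting fixed costs: EBIT = R$4,573,337.00 − R$2,209,100 = R$2,364,237.00.
Degree of operating leverage = R$4,573,337.00 / R$2,364,237.00 = 1.9344.

1.93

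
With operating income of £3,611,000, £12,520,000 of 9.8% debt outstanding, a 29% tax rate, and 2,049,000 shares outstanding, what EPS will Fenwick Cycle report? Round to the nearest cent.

£0.83

Interest = £1,226,960.00, so EBT = £3,611,000 − £1,226,960.00 = £2,384,040.00.
Net income = £2,384,040.00 × (1 − 0.29) = £1,692,668.40.
EPS = £1,692,668.40 ÷ 2,049,000 = £0.83.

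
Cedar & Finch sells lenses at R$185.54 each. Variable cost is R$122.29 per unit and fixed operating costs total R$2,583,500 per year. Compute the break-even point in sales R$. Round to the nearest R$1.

Contribution margin per unit = R$185.54 − R$122.29 = R$63.25, a CM ratio of R$63.25 ÷ R$185.54 = 0.3409.
Break-even sales = FC ÷ CM ratio = R$2,583,500 × R$185.54 / R$63.25 = R$7,578,539.

R$7,578,539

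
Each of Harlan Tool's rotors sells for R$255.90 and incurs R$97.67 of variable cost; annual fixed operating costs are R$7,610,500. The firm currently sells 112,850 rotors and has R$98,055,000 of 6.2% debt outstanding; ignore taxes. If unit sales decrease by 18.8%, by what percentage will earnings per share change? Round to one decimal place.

-80.6%

At 112,850 units, contribution = 112,850 × R$158.23 = R$17,856,255.50.
Operating income = contribution − fixed costs = R$17,856,255.50 − R$7,610,500 = R$10,245,755.50.
After interest of R$6,079,410.00, pre-tax earnings = R$4,166,345.50.
DCL = total CM / (EBIT − I) = R$17,856,255.50 / R$4,166,345.50 = 4.2858.
%ΔEPS = DCL × %ΔSales = 4.2858 × -18.8% = -80.6%.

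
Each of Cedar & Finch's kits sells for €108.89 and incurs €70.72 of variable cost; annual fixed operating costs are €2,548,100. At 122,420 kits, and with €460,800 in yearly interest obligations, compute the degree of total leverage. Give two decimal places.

Contribution at this volume is 122,420 × €38.17 = €4,672,771.40.
EBIT = €4,672,771.40 − €2,548,100 = €2,124,671.40. Interest = €460,800.00.
DOL = €4,672,771.40 ÷ €2,124,671.40 = 2.1993; DFL = €2,124,671.40 ÷ €1,663,871.40 = 1.2769.
DCL = DOL × DFL = 2.1993 × 1.2769 = 2.8083.

2.81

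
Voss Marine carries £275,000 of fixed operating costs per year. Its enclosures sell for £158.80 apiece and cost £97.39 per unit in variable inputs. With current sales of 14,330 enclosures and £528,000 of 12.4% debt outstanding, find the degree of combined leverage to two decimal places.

1.63

Contribution at this volume is 14,330 × £61.41 = £880,005.30.
Operating income = contribution − fixed costs = £880,005.30 − £275,000 = £605,005.30. Interest = £65,472.00, so EBIT − I = £539,533.30.
DCL = contribution ÷ (EBIT − I) = £880,005.30 ÷ £539,533.30 = 1.6310.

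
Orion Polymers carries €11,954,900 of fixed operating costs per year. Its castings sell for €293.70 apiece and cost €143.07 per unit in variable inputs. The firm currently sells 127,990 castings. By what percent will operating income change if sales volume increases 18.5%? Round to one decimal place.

+48.7%

At 127,990 units, contribution = 127,990 × €150.63 = €19,279,133.70.
Operating income = contribution − fixed costs = €19,279,133.70 − €11,954,900 = €7,324,233.70.
So DOL = total CM / EBIT = €19,279,133.70 / €7,324,233.70 = 2.6322.
Operating income changes by 2.6322 × +18.5% = +48.7%.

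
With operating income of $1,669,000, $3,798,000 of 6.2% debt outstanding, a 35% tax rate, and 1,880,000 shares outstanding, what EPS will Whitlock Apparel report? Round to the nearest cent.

$0.50

Interest = $235,476.00, so EBT = $1,669,000 − $235,476.00 = $1,433,524.00.
Net income = $1,433,524.00 × (1 − 0.35) = $931,790.60.
EPS = $931,790.60 ÷ 1,880,000 = $0.50.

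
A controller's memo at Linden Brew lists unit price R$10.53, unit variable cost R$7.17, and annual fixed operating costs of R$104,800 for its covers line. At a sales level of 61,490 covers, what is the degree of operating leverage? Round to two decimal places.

Total contribution margin = 61,490 × R$3.36 = R$206,606.40.
EBIT = R$206,606.40 − R$104,800 = R$101,806.40.
Degree of operating leverage = R$206,606.40 / R$101,806.40 = 2.0294.

2.03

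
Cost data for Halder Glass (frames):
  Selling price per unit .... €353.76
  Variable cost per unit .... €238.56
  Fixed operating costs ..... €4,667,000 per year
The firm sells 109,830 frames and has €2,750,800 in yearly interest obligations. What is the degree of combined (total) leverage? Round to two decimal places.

2.42

Total contribution margin = 109,830 × €115.20 = €12,652,416.00.
EBIT = €12,652,416.00 − €4,667,000 = €7,985,416.00. Interest = €2,750,800.00, so EBIT − I = €5,234,616.00.
DCL = contribution ÷ (EBIT − I) = €12,652,416.00 ÷ €5,234,616.00 = 2.4171.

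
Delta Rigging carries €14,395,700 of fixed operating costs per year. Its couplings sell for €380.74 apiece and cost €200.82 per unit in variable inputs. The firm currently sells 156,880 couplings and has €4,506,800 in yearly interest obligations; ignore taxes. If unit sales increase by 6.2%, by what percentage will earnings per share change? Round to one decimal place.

Total contribution margin = 156,880 × €179.92 = €28,225,849.60.
EBIT = €28,225,849.60 − €14,395,700 = €13,830,149.60.
Interest = €4,506,800.00, so EBIT − I = €9,323,349.60.
Degree of combined leverage = contribution ÷ (EBIT − I) = €28,225,849.60 ÷ €9,323,349.60 = 3.0274.
EPS therefore changes by 3.0274 × (+6.2%) = +18.8%.

+18.8%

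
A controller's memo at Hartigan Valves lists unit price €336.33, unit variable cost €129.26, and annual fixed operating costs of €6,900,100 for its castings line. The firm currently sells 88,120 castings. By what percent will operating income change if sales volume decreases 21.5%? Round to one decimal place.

Contribution at this volume is 88,120 × €207.07 = €18,247,008.40.
Subtracting fixed costs: EBIT = €18,247,008.40 − €6,900,100 = €11,346,908.40.
DOL = contribution ÷ EBIT = €18,247,008.40 ÷ €11,346,908.40 = 1.6081.
%ΔEBIT = DOL × %ΔSales = 1.6081 × -21.5% = -34.6%.

-34.6%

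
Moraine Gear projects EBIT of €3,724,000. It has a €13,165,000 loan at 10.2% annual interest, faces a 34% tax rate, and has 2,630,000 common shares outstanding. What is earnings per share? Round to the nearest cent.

Interest = €1,342,830.00, so EBT = €3,724,000 − €1,342,830.00 = €2,381,170.00.
After tax at 34%: net income = €2,381,170.00 × 0.66 = €1,571,572.20.
EPS = €1,571,572.20 ÷ 2,630,000 = €0.60.

€0.60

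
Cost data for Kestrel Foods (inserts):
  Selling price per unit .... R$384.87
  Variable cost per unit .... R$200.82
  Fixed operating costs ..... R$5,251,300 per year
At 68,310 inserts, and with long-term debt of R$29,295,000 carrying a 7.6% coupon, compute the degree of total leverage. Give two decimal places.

2.47

Contribution at this volume is 68,310 × R$184.05 = R$12,572,455.50.
Operating income = contribution − fixed costs = R$12,572,455.50 − R$5,251,300 = R$7,321,155.50. Interest = R$2,226,420.00.
DOL = R$12,572,455.50 ÷ R$7,321,155.50 = 1.7173; DFL = R$7,321,155.50 ÷ R$5,094,735.50 = 1.4370.
Combined leverage = 1.7173 × 1.4370 = 2.4678.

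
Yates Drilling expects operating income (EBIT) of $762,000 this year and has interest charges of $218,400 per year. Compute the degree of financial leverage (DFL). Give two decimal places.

Interest = $218,400.00.
DFL = EBIT ÷ (EBIT − I) = $762,000 ÷ ($762,000 − $218,400.00) = $762,000 ÷ $543,600.00 = 1.4018.

1.40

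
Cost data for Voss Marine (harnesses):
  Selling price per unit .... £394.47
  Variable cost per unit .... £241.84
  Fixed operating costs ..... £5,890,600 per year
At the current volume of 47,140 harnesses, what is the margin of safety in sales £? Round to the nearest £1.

£3,371,146

Each unit contributes £394.47 − £241.84 = £152.63. Break-even units = £5,890,600 ÷ £152.63 = 38,593.99; break-even revenue = 38,593.99 × £394.47 = £15,224,169.44.
Current sales = 47,140 × £394.47 = £18,595,315.80.
Margin of safety = £18,595,315.80 − £15,224,169.44 = £3,371,146.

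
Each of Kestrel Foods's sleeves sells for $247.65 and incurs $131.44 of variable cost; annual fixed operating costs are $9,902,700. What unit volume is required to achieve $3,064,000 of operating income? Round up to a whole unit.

Each unit contributes $247.65 − $131.44 = $116.21.
Required volume = (fixed costs + target profit) ÷ CM = ($9,902,700 + $3,064,000) ÷ $116.21 = 111,579.90, so 111,580 sleeves.

111,580 sleeves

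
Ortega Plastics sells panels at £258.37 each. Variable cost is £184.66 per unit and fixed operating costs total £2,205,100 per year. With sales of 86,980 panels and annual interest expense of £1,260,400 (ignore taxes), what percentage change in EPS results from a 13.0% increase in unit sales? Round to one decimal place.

+28.3%

Total contribution margin = 86,980 × £73.71 = £6,411,295.80.
EBIT = £6,411,295.80 − £2,205,100 = £4,206,195.80.
Interest = £1,260,400.00, so EBIT − I = £2,945,795.80.
DCL = total CM / (EBIT − I) = £6,411,295.80 / £2,945,795.80 = 2.1764.
%ΔEPS = DCL × %ΔSales = 2.1764 × +13.0% = +28.3%.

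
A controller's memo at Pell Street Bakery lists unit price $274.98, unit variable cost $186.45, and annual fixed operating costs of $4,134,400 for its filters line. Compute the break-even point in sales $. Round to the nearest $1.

CM per unit = $274.98 − $186.45 = $88.53; CM ratio = $88.53 / $274.98 = 0.3220.
Break-even sales = FC ÷ CM ratio = $4,134,400 × $274.98 / $88.53 = $12,841,718.

$12,841,718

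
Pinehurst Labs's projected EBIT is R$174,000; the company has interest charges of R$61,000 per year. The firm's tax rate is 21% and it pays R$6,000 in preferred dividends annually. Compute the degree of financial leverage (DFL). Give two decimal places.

1.65

Annual interest charges come to R$61,000.00.
Preferred dividends grossed up pre-tax: R$6,000 / (1 − 0.21) = R$7,594.94.
DFL = EBIT ÷ [EBIT − I − D_p/(1−t)] = R$174,000 ÷ [R$174,000 − R$61,000.00 − R$7,594.94] = R$174,000 ÷ R$105,405.06 = 1.6508.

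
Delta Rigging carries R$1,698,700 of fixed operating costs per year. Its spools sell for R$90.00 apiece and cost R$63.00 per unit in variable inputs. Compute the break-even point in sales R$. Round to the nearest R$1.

R$5,662,333

CM per unit = R$90.00 − R$63.00 = R$27.00; CM ratio = R$27.00 / R$90.00 = 0.3000.
Break-even sales = FC ÷ CM ratio = R$1,698,700 × R$90.00 / R$27.00 = R$5,662,333.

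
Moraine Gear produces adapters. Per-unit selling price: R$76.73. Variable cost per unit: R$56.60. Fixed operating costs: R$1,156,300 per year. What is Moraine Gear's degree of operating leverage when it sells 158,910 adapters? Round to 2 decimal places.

1.57

At 158,910 units, contribution = 158,910 × R$20.13 = R$3,198,858.30.
Operating income = contribution − fixed costs = R$3,198,858.30 − R$1,156,300 = R$2,042,558.30.
Degree of operating leverage = R$3,198,858.30 / R$2,042,558.30 = 1.5661.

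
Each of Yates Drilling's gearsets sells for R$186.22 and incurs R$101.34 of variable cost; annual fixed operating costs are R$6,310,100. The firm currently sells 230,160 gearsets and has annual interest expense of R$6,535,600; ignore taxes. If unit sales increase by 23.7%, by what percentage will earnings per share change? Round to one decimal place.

+69.2%

Contribution at this volume is 230,160 × R$84.88 = R$19,535,980.80.
EBIT = R$19,535,980.80 − R$6,310,100 = R$13,225,880.80.
Interest = R$6,535,600.00, so EBIT − I = R$6,690,280.80.
Degree of combined leverage = contribution ÷ (EBIT − I) = R$19,535,980.80 ÷ R$6,690,280.80 = 2.9201.
EPS therefore changes by 2.9201 × (+23.7%) = +69.2%.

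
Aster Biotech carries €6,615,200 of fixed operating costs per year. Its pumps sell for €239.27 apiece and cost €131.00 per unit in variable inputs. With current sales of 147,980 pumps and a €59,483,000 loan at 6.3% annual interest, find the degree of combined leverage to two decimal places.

2.83

Total contribution margin = 147,980 × €108.27 = €16,021,794.60.
Operating income = contribution − fixed costs = €16,021,794.60 − €6,615,200 = €9,406,594.60. Interest = €3,747,429.00.
DOL = €16,021,794.60 ÷ €9,406,594.60 = 1.7033; DFL = €9,406,594.60 ÷ €5,659,165.60 = 1.6622.
DCL = DOL × DFL = 1.7033 × 1.6622 = 2.8312.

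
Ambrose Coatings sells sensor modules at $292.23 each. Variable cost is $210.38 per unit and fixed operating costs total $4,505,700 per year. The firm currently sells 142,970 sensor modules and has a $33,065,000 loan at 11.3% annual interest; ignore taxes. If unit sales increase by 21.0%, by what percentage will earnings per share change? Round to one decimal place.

+71.0%

Total contribution margin = 142,970 × $81.85 = $11,702,094.50.
EBIT = $11,702,094.50 − $4,505,700 = $7,196,394.50.
After interest of $3,736,345.00, pre-tax earnings = $3,460,049.50.
Degree of combined leverage = contribution ÷ (EBIT − I) = $11,702,094.50 ÷ $3,460,049.50 = 3.3821.
%ΔEPS = DCL × %ΔSales = 3.3821 × +21.0% = +71.0%.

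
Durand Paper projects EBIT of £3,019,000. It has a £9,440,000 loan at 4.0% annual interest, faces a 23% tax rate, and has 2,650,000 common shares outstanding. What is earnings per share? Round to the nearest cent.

Pre-tax income = £3,019,000 − £377,600.00 = £2,641,400.00.
After tax at 23%: net income = £2,641,400.00 × 0.77 = £2,033,878.00.
Per share: £2,033,878.00 / 2,650,000 shares = £0.77.

£0.77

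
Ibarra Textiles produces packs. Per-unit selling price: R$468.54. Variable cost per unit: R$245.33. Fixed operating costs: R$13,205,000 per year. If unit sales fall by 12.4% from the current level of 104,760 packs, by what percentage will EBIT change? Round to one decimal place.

At 104,760 units, contribution = 104,760 × R$223.21 = R$23,383,479.60.
Operating income = contribution − fixed costs = R$23,383,479.60 − R$13,205,000 = R$10,178,479.60.
DOL = contribution ÷ EBIT = R$23,383,479.60 ÷ R$10,178,479.60 = 2.2973.
Operating income changes by 2.2973 × -12.4% = -28.5%.

-28.5%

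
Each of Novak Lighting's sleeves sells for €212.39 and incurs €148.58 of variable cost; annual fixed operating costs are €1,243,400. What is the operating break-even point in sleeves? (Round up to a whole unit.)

19,486 sleeves

Each unit contributes €212.39 − €148.58 = €63.81.
Break-even Q = €1,243,400 / €63.81 = 19,485.97 → 19,486 sleeves.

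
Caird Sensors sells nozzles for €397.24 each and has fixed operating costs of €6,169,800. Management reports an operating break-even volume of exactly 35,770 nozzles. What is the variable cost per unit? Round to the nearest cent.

At break-even, FC = Q × (P − VC), so P − VC = €6,169,800 ÷ 35,770 = €172.4853.
Variable cost per unit = €397.24 − €172.4853 = €224.75.

€224.75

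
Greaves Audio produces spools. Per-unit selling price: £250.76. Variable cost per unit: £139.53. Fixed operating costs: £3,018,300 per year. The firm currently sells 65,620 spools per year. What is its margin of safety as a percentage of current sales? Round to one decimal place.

58.6%

Unit CM = price − variable cost = £250.76 − £139.53 = £111.23. Break-even units = £3,018,300 ÷ £111.23 = 27,135.66; break-even revenue = 27,135.66 × £250.76 = £6,804,539.31.
Actual sales revenue = 65,620 × £250.76 = £16,454,871.20.
Margin of safety = (£16,454,871.20 − £6,804,539.31) ÷ £16,454,871.20 = 58.6%.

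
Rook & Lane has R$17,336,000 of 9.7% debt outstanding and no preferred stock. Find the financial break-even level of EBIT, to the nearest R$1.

R$1,681,592

Annual interest = 9.7% × R$17,336,000 = R$1,681,592.00.
With no preferred dividends, EPS = 0 when EBIT exactly covers interest, so the financial break-even EBIT is R$1,681,592.00.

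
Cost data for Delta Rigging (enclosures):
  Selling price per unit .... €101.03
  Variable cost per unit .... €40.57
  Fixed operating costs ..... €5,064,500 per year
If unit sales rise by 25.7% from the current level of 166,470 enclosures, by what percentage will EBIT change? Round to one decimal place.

Total contribution margin = 166,470 × €60.46 = €10,064,776.20.
Operating income = contribution − fixed costs = €10,064,776.20 − €5,064,500 = €5,000,276.20.
So DOL = total CM / EBIT = €10,064,776.20 / €5,000,276.20 = 2.0128.
Operating income changes by 2.0128 × +25.7% = +51.7%.

+51.7%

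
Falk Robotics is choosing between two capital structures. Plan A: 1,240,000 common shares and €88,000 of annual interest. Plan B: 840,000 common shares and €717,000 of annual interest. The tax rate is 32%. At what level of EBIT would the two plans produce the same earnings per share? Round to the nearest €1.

Set EPS_A = EPS_B: (EBIT − €88,000)(1 − 0.32) ÷ 1,240,000 = (EBIT − €717,000)(1 − 0.32) ÷ 840,000.
Cancelling (1 − t) and cross-multiplying: 840,000·(EBIT − 88,000) = 1,240,000·(EBIT − 717,000).
Solving, EBIT = (717,000·1,240,000 − 88,000·840,000) / (1,240,000 − 840,000) = 815,160,000,000 / 400,000 = 2,037,900.00.

€2,037,900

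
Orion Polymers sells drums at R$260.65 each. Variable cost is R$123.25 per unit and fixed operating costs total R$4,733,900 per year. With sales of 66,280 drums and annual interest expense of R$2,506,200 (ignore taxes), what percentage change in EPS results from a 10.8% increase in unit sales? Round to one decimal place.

Contribution at this volume is 66,280 × R$137.40 = R$9,106,872.00.
Operating income = contribution − fixed costs = R$9,106,872.00 − R$4,733,900 = R$4,372,972.00.
After interest of R$2,506,200.00, pre-tax earnings = R$1,866,772.00.
Degree of combined leverage = contribution ÷ (EBIT − I) = R$9,106,872.00 ÷ R$1,866,772.00 = 4.8784.
EPS therefore changes by 4.8784 × (+10.8%) = +52.7%.

+52.7%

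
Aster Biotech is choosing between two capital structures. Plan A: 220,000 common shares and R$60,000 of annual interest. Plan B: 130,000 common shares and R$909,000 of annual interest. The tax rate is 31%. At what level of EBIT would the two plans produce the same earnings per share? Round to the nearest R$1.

At indifference, (EBIT − 60,000)(1 − t)/220,000 = (EBIT − 909,000)(1 − t)/130,000.
Cancelling (1 − t) and cross-multiplying: 130,000·(EBIT − 60,000) = 220,000·(EBIT − 909,000).
Solving, EBIT = (909,000·220,000 − 60,000·130,000) / (220,000 − 130,000) = 192,180,000,000 / 90,000 = 2,135,333.33.

R$2,135,333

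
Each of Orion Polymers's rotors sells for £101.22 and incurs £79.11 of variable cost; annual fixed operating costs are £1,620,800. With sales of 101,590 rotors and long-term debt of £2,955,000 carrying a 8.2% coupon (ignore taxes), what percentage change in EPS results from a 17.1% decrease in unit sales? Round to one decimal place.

-100.3%

Total contribution margin = 101,590 × £22.11 = £2,246,154.90.
Operating income = contribution − fixed costs = £2,246,154.90 − £1,620,800 = £625,354.90.
Interest = £242,310.00, so EBIT − I = £383,044.90.
Degree of combined leverage = contribution ÷ (EBIT − I) = £2,246,154.90 ÷ £383,044.90 = 5.8639.
%ΔEPS = DCL × %ΔSales = 5.8639 × -17.1% = -100.3%.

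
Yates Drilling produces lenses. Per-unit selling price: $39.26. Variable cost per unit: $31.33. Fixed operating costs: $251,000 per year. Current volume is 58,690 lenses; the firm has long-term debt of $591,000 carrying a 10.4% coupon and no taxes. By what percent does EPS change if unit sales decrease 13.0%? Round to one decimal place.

Total contribution margin = 58,690 × $7.93 = $465,411.70.
EBIT = $465,411.70 − $251,000 = $214,411.70.
After interest of $61,464.00, pre-tax earnings = $152,947.70.
DCL = total CM / (EBIT − I) = $465,411.70 / $152,947.70 = 3.0429.
EPS therefore changes by 3.0429 × (-13.0%) = -39.6%.

-39.6%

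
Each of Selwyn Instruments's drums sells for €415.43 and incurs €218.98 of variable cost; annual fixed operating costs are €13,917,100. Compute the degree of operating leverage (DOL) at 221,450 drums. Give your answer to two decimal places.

Contribution at this volume is 221,450 × €196.45 = €43,503,852.50.
EBIT = €43,503,852.50 − €13,917,100 = €29,586,752.50.
DOL = contribution ÷ EBIT = €43,503,852.50 ÷ €29,586,752.50 = 1.4704.

1.47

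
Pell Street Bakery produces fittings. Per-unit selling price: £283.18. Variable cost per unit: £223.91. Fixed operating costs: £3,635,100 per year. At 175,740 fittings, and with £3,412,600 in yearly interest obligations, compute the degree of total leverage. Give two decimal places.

3.09

Contribution at this volume is 175,740 × £59.27 = £10,416,109.80.
EBIT = £10,416,109.80 − £3,635,100 = £6,781,009.80. Interest = £3,412,600.00, so EBIT − I = £3,368,409.80.
Degree of total leverage = total CM / (EBIT − interest) = £10,416,109.80 / £3,368,409.80 = 3.0923.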